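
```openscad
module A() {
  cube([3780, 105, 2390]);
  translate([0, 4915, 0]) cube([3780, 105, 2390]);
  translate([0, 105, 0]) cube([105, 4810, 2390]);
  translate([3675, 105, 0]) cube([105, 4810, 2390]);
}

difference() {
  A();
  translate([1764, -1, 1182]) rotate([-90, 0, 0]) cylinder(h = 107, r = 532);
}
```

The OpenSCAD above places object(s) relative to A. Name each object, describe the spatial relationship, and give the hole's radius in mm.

The subtracted cylinder has r = 532 mm.

A is a house frame. The house frame has a circular hole through its front wall. The hole's radius is 532 mm.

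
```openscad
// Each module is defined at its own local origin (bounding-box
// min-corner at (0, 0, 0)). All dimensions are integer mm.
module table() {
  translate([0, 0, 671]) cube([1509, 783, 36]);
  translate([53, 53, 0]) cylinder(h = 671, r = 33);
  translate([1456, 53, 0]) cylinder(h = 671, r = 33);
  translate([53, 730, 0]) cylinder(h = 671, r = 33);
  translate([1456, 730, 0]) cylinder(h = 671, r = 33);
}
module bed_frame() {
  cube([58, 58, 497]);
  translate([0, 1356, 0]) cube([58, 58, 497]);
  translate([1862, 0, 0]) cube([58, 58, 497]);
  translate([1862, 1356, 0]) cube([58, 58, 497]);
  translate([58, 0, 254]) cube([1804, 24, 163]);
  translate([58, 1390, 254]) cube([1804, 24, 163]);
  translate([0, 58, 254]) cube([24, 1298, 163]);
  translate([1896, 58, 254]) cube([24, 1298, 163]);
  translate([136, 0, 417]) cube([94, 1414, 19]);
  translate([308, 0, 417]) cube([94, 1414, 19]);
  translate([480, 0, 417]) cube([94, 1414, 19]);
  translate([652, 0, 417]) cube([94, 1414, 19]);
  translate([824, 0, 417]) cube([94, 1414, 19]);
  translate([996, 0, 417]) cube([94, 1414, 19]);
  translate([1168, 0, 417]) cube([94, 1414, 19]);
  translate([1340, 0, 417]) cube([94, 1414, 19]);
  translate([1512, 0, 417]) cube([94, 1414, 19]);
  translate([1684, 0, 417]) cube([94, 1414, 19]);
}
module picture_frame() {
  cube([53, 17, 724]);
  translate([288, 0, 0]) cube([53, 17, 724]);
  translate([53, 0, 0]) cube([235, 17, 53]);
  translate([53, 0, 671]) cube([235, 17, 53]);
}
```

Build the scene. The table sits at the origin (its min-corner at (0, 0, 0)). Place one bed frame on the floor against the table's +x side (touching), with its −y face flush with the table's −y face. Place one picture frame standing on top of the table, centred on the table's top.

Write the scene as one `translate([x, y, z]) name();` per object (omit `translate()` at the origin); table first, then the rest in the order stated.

table();
translate([1509, 0, 0]) bed_frame();
translate([584, 383, 707]) picture_frame();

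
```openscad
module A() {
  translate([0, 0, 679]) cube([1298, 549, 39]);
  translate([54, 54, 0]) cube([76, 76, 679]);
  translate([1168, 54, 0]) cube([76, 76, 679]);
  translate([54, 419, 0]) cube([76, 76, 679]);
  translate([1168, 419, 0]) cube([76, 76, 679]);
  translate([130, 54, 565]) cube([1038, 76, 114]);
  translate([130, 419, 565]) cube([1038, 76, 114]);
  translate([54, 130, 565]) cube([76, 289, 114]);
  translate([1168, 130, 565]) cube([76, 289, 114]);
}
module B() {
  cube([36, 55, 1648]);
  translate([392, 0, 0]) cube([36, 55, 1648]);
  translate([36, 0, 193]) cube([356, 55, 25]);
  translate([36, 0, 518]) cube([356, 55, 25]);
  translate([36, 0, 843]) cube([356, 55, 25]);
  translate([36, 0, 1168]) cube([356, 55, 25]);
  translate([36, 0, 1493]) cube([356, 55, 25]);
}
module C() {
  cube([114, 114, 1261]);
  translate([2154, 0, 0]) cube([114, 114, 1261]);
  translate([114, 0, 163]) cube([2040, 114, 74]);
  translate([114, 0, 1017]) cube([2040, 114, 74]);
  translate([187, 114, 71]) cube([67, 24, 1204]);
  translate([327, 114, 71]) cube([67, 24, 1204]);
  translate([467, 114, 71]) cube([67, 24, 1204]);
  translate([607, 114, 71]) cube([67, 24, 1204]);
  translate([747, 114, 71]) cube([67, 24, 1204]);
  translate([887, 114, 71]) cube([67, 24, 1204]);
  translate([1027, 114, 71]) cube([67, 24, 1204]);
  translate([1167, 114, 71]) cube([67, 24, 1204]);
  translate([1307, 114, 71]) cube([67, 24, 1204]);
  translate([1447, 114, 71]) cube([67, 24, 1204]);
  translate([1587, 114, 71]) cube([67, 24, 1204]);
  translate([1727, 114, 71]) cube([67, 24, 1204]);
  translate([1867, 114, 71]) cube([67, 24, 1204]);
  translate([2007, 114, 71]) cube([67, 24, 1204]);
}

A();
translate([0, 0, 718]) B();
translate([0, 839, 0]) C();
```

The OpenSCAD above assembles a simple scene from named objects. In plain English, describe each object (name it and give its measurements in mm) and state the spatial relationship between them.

A is a rectangular dining table. The top is 1298×549×39 mm with its upper surface at z = 718 mm. It stands on four 76×76 mm square legs, each inset 54 mm from the nearest pair of top edges, running from the floor to the underside of the top. Four apron rails, 76 mm thick and 114 mm tall, run between adjacent legs with their top edges flush with the underside of the top and their outer faces flush with the legs' outer faces.

B is a wooden ladder with two side rails of 36×55 mm section and 1648 mm height, set 428 mm apart overall. Between them run 5 rectangular rungs (55 mm deep, 25 mm thick), front faces flush with the rails' −y face. The bottom of the first rung is 193 mm above the floor and each subsequent rung is 325 mm higher than the one below.

C is a fence section. Two 114×114 mm posts, 1261 mm tall, stand on the floor with a clear span of 2040 mm between their inner faces. Two horizontal rails of 114×74 mm section span the gap between the posts with their undersides at z = 163 mm and z = 1017 mm, flush with the posts' −y face. 14 pickets, each 67 mm wide, 24 mm thick and 1204 mm tall, are fixed to the +y face of the rails with their bottoms at z = 71 mm, evenly spaced across the span with equal gaps (rounded down to the nearest mm) at the −x end and between each pair — any rounding remainder accumulates at the +x end.

The ladder is on top of the table. The fence section is on the floor beside the table on its +y side.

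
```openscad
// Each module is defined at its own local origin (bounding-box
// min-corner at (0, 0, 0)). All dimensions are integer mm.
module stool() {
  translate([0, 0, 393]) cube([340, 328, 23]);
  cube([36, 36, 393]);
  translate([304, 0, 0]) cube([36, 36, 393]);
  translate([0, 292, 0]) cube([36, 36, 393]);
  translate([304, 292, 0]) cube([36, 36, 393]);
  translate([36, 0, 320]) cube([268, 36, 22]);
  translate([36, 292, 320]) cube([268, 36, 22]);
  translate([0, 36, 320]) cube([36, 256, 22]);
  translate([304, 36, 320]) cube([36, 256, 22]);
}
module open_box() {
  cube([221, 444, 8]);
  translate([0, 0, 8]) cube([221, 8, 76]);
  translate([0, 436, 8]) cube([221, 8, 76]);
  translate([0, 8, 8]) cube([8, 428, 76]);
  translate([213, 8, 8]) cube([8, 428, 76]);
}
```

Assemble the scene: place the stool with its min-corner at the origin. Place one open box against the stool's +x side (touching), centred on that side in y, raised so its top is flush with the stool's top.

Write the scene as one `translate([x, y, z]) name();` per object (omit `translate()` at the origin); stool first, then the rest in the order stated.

stool();
translate([340, -58, 332]) open_box();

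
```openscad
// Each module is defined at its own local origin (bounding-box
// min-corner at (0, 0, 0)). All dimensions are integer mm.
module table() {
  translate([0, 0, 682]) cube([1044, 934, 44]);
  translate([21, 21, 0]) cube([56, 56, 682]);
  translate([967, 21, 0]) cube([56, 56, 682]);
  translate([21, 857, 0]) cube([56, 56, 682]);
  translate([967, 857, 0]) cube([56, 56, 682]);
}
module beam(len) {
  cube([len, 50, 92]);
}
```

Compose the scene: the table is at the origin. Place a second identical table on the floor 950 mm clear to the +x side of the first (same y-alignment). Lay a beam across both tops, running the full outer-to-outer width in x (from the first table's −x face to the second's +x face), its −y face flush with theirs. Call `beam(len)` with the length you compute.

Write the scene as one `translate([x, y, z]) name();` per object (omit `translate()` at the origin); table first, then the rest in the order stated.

table();
translate([1994, 0, 0]) table();
translate([0, 0, 726]) beam(3038);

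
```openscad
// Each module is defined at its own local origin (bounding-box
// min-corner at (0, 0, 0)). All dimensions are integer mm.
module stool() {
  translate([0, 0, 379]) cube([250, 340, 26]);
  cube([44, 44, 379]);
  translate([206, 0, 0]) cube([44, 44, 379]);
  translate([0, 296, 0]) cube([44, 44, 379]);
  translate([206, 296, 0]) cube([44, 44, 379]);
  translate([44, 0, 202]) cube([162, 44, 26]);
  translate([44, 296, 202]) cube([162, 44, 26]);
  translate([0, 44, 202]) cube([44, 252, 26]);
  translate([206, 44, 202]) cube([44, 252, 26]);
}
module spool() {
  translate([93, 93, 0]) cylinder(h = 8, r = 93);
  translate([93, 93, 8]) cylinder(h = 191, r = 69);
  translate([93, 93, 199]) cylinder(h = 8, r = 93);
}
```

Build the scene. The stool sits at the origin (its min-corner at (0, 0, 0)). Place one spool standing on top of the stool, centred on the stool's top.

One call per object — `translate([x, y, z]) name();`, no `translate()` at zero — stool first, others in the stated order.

stool();
translate([32, 77, 405]) spool();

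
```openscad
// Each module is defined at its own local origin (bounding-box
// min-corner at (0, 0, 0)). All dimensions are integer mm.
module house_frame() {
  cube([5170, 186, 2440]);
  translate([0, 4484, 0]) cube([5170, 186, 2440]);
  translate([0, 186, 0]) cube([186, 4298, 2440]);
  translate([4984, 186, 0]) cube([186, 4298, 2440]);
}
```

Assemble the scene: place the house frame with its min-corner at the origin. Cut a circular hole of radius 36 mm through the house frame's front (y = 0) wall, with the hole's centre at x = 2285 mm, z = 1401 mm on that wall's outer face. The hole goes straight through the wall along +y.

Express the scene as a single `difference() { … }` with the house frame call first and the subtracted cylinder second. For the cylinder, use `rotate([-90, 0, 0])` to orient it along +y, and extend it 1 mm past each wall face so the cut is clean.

difference() {
  house_frame();
  translate([2285, -1, 1401]) rotate([-90, 0, 0]) cylinder(h = 188, r = 36);
}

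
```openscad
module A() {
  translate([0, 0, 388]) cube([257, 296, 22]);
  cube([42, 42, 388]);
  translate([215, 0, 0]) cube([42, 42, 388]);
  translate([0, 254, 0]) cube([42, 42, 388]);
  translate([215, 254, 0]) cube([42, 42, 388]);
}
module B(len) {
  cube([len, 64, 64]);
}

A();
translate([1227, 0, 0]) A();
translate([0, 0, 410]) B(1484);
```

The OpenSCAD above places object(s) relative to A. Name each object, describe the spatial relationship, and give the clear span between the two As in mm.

A is a stool. B is a beam. A beam spans the tops of two stools. The clear span between the two stools is 970 mm.

Second stool starts at x = 1227; first ends at x = 257; clear span = 1227 − 257 = 970 mm.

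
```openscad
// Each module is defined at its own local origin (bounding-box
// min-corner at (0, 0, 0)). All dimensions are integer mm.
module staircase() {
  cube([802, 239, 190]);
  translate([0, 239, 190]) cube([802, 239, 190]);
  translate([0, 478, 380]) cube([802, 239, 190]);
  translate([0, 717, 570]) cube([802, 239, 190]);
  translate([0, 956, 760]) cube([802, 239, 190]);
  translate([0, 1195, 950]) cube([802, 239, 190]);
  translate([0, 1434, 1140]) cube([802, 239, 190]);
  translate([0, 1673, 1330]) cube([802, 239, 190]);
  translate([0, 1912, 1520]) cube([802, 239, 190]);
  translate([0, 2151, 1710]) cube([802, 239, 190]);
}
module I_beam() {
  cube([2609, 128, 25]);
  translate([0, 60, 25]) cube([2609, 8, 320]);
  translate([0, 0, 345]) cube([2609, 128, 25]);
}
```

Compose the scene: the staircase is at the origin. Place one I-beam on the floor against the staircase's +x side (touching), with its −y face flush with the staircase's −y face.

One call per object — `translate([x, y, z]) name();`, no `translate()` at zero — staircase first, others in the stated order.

staircase();
translate([802, 0, 0]) I_beam();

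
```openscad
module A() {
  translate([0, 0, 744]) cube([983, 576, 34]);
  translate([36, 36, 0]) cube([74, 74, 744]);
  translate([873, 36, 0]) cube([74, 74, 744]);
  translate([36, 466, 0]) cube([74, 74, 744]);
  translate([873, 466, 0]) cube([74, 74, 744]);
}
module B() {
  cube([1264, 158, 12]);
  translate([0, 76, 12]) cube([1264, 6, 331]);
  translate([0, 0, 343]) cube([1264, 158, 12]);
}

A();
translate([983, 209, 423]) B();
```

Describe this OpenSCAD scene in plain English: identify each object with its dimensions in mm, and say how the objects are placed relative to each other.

A is a table: top 983 mm (x) × 576 mm (y), 34 mm thick, upper face at z = 778 mm, on four 74×74 mm square legs, each inset 36 mm from the nearest pair of top edges, running from z = 0 to the bottom of the top.

B is an I-beam lying along x, 1264 mm long. Overall section height 355 mm. Two flanges 158 mm wide (y) and 12 mm thick, one on the floor and one at the top; a web 6 mm thick runs between them, centred on the flange width.

The I-beam is beside the table with their tops flush at z = 778.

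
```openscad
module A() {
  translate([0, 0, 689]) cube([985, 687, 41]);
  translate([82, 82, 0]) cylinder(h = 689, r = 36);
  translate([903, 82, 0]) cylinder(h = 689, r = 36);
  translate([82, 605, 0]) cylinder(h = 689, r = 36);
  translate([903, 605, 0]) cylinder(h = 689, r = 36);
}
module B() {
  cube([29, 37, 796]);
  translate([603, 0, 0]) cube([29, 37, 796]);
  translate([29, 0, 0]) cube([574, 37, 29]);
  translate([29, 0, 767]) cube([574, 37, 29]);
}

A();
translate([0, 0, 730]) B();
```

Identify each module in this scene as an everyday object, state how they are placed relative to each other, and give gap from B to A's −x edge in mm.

A is a table. B is a picture frame. The picture frame is on top of the table. The gap from the picture frame to the table's −x edge is 0 mm.

The picture frame's min-x is at 0; the table's min-x is 0; gap = 0 mm.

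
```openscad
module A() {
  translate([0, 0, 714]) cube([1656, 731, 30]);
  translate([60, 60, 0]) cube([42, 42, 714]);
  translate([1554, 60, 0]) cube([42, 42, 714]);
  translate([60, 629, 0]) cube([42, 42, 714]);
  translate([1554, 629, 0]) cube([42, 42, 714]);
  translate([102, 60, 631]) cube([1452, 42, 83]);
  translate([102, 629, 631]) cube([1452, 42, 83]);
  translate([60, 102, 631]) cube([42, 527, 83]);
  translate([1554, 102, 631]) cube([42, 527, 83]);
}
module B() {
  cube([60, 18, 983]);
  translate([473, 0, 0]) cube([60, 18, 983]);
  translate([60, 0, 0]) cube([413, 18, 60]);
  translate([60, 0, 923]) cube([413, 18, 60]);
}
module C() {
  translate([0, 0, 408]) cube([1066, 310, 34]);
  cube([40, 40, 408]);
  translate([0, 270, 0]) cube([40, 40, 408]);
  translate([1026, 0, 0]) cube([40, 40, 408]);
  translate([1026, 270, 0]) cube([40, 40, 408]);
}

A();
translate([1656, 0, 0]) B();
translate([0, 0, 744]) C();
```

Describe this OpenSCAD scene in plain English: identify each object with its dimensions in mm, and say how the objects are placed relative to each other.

A is a table with a 1656×731 mm rectangular top, 30 mm thick, top surface at z = 744 mm, supported by four 42×42 mm square legs, each inset 60 mm from the nearest pair of top edges, running from the floor. Four apron rails, 42 mm thick and 83 mm tall, run between adjacent legs with their top edges flush with the underside of the top and their outer faces flush with the legs' outer faces.

B is a rectangular picture frame lying in the x–z plane (depth along y). The opening is 413 mm wide (x) by 863 mm tall (z), surrounded by a border 60 mm wide on all four sides. The frame is 18 mm deep and is made of two full-height vertical stiles with two horizontal rails fitted between them.

C is a bench: a 1066×310 mm seat slab, 34 mm thick, top at z = 442 mm, on four 40×40 mm square legs flush with the seat corners and standing on z = 0.

The picture frame is against the table's +x side, with their −y faces flush. The bench is on top of the table.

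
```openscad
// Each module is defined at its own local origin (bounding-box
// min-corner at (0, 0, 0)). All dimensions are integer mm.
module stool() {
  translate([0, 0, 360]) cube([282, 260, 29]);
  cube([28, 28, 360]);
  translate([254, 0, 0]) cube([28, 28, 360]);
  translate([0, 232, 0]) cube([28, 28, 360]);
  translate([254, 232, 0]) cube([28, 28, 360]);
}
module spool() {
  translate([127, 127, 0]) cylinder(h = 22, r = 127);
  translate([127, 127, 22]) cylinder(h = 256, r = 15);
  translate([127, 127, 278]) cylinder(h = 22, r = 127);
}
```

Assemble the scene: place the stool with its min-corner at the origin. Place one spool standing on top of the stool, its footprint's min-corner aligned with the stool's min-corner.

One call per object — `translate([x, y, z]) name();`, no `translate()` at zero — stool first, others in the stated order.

stool();
translate([0, 0, 389]) spool();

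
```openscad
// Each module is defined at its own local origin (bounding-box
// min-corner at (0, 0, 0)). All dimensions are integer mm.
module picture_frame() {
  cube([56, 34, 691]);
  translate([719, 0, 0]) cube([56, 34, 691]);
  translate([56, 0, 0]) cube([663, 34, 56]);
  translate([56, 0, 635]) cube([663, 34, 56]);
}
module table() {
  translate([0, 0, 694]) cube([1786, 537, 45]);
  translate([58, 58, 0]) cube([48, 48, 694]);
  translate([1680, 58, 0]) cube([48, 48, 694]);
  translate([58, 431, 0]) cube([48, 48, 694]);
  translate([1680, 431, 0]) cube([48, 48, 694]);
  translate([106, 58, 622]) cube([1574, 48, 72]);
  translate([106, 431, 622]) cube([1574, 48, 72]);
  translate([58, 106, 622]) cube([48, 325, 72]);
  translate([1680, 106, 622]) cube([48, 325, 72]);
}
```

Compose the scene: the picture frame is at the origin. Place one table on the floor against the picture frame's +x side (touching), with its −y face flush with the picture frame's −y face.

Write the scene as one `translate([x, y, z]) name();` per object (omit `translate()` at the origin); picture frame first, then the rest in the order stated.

picture_frame();
translate([775, 0, 0]) table();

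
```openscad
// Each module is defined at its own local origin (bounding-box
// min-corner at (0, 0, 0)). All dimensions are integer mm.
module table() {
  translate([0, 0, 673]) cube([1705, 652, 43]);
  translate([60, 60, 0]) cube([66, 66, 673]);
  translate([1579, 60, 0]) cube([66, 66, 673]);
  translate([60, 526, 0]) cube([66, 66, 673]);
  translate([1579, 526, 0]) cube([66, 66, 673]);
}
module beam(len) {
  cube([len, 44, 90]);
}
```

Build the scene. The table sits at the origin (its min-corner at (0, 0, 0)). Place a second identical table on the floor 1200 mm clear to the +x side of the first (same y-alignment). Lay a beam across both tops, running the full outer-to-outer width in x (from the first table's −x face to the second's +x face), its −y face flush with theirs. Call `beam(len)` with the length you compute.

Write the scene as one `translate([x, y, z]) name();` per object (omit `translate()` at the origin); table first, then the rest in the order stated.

table();
translate([2905, 0, 0]) table();
translate([0, 0, 716]) beam(4610);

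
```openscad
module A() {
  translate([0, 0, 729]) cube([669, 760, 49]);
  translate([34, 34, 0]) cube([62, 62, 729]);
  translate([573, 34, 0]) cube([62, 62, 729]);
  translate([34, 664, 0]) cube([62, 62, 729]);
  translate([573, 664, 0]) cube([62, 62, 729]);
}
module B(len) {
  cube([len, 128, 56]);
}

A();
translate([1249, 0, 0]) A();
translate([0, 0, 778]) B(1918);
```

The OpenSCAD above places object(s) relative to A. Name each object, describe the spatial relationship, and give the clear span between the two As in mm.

Second table starts at x = 1249; first ends at x = 669; clear span = 1249 − 669 = 580 mm.

A is a table. B is a beam. A beam spans the tops of two tables. The clear span between the two tables is 580 mm.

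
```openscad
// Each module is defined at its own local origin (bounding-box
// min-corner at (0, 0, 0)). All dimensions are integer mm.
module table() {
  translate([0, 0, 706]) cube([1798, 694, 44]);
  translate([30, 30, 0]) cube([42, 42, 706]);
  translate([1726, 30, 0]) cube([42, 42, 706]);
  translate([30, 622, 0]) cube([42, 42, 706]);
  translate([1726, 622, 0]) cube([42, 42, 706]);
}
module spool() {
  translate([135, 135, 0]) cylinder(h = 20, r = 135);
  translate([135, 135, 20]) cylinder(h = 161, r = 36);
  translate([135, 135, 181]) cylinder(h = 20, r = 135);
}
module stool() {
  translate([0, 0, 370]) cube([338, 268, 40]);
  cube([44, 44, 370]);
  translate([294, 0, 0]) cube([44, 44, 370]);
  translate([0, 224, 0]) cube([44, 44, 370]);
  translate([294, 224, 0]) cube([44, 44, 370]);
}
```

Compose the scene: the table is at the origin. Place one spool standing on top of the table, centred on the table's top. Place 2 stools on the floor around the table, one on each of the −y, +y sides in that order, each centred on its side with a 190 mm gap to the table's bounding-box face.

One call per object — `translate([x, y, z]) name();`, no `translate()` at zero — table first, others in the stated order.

table();
translate([764, 212, 750]) spool();
translate([730, -458, 0]) stool();
translate([730, 884, 0]) stool();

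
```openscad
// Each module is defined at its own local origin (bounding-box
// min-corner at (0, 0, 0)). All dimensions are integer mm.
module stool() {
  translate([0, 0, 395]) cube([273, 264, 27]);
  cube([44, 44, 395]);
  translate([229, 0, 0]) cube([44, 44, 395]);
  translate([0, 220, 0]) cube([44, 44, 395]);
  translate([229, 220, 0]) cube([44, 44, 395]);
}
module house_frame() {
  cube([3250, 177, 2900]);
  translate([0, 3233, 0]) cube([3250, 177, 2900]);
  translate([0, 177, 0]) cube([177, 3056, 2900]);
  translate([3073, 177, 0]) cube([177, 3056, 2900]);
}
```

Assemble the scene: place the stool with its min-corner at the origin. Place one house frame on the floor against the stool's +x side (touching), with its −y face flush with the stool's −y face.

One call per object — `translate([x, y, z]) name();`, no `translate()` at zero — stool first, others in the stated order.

stool();
translate([273, 0, 0]) house_frame();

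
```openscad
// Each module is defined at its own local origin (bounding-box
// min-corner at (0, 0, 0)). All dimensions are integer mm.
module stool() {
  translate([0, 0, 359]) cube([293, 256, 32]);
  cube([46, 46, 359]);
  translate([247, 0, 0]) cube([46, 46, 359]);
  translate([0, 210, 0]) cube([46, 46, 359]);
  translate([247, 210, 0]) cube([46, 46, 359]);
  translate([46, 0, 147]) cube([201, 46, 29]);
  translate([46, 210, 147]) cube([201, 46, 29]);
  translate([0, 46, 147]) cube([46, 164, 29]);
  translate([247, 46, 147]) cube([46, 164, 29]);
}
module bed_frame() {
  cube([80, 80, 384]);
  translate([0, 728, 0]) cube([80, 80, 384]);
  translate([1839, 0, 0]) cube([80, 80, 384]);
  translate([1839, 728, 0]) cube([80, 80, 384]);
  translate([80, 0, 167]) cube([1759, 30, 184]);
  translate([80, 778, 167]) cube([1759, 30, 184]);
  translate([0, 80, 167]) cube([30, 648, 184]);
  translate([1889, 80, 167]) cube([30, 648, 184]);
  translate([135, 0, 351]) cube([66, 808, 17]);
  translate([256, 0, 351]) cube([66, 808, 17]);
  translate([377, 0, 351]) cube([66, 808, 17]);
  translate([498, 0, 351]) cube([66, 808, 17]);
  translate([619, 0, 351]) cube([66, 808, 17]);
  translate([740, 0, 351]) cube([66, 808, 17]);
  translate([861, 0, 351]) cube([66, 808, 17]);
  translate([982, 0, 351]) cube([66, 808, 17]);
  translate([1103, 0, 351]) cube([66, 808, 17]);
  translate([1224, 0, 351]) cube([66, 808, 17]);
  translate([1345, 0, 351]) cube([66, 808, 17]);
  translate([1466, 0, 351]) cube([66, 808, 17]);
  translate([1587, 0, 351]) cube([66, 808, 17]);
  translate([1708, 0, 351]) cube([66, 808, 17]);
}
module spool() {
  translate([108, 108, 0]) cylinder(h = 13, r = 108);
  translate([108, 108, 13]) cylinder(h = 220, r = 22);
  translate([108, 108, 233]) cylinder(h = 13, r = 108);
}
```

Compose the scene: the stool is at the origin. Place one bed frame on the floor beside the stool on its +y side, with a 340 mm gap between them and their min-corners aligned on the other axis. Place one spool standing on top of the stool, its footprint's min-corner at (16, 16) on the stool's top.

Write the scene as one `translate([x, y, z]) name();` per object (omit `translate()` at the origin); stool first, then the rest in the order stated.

stool();
translate([0, 596, 0]) bed_frame();
translate([16, 16, 391]) spool();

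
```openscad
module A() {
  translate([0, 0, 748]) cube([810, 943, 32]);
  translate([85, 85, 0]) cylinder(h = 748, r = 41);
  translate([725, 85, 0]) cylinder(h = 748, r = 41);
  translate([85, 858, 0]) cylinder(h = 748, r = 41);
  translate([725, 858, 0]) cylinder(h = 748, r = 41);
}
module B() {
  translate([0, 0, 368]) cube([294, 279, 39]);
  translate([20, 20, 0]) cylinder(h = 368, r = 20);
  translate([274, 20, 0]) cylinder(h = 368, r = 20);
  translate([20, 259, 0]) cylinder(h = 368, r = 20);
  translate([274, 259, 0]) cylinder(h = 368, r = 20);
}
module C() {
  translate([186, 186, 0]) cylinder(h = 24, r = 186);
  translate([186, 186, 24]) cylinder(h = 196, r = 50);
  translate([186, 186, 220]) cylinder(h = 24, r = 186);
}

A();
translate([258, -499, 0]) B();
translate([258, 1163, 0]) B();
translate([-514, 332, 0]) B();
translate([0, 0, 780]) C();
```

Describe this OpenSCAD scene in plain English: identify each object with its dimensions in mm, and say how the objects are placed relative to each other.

A is a table: top 810 mm (x) × 943 mm (y), 32 mm thick, upper face at z = 780 mm, on four round legs of 82 mm diameter, each leg's bounding box inset 44 mm from the nearest pair of top edges, running from z = 0 to the bottom of the top.

B is a four-legged stool. The seat is 294×279 mm, 39 mm thick, top at z = 407 mm. It stands on four round legs, each 40 mm in diameter, from z = 0 to the seat underside, each leg's axis is inset half a diameter from the nearest pair of seat edges (so the leg's bounding box is flush with the corner).

C is a spool: two coaxial disc flanges of radius 186 mm and thickness 24 mm, joined by a core cylinder of radius 50 mm and height 196 mm. The lower flange rests on z = 0 and the three cylinders share a vertical axis.

Three stools sit around the table at the −y, +y, −x sides. The spool is on top of the table.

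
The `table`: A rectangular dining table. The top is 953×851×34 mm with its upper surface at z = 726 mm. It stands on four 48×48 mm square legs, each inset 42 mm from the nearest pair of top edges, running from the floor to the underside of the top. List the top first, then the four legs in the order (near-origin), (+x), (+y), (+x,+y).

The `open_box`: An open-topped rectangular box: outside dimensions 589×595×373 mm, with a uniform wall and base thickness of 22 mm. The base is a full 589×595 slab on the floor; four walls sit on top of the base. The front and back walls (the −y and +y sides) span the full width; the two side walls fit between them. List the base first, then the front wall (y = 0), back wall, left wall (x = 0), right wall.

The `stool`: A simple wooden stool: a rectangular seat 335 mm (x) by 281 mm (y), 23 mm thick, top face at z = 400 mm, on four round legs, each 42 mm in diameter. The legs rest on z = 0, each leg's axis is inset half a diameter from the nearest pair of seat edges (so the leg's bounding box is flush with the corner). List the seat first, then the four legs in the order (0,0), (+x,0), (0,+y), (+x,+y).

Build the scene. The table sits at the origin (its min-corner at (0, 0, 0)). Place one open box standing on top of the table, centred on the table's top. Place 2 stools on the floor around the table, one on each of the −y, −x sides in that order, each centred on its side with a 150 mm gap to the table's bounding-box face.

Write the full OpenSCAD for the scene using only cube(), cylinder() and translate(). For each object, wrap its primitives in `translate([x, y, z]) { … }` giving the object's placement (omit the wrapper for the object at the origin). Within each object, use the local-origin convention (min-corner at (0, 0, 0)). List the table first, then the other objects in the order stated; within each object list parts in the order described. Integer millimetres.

translate([0, 0, 692]) cube([953, 851, 34]);
translate([42, 42, 0]) cube([48, 48, 692]);
translate([863, 42, 0]) cube([48, 48, 692]);
translate([42, 761, 0]) cube([48, 48, 692]);
translate([863, 761, 0]) cube([48, 48, 692]);
translate([182, 128, 726]) {
  cube([589, 595, 22]);
  translate([0, 0, 22]) cube([589, 22, 351]);
  translate([0, 573, 22]) cube([589, 22, 351]);
  translate([0, 22, 22]) cube([22, 551, 351]);
  translate([567, 22, 22]) cube([22, 551, 351]);
}
translate([309, -431, 0]) {
  translate([0, 0, 377]) cube([335, 281, 23]);
  translate([21, 21, 0]) cylinder(h = 377, r = 21);
  translate([314, 21, 0]) cylinder(h = 377, r = 21);
  translate([21, 260, 0]) cylinder(h = 377, r = 21);
  translate([314, 260, 0]) cylinder(h = 377, r = 21);
}
translate([-485, 285, 0]) {
  translate([0, 0, 377]) cube([335, 281, 23]);
  translate([21, 21, 0]) cylinder(h = 377, r = 21);
  translate([314, 21, 0]) cylinder(h = 377, r = 21);
  translate([21, 260, 0]) cylinder(h = 377, r = 21);
  translate([314, 260, 0]) cylinder(h = 377, r = 21);
}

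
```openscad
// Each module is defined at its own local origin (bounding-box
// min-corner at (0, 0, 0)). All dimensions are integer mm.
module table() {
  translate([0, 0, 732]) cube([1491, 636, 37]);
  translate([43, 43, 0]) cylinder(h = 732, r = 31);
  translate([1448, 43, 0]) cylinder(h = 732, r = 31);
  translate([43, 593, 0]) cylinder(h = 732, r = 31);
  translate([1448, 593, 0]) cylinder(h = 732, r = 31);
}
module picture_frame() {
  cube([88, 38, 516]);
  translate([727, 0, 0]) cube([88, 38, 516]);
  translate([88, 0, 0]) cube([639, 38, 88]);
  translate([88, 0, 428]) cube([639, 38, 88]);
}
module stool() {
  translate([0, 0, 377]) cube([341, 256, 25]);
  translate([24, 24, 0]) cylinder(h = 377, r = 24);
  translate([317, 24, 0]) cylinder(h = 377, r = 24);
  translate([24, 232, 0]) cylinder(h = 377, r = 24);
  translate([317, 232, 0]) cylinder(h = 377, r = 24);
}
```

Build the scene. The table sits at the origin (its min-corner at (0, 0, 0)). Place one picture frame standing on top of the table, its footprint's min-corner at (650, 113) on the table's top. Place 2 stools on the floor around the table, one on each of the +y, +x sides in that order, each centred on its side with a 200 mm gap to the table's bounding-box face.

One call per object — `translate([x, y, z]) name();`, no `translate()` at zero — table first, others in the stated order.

table();
translate([650, 113, 769]) picture_frame();
translate([575, 836, 0]) stool();
translate([1691, 190, 0]) stool();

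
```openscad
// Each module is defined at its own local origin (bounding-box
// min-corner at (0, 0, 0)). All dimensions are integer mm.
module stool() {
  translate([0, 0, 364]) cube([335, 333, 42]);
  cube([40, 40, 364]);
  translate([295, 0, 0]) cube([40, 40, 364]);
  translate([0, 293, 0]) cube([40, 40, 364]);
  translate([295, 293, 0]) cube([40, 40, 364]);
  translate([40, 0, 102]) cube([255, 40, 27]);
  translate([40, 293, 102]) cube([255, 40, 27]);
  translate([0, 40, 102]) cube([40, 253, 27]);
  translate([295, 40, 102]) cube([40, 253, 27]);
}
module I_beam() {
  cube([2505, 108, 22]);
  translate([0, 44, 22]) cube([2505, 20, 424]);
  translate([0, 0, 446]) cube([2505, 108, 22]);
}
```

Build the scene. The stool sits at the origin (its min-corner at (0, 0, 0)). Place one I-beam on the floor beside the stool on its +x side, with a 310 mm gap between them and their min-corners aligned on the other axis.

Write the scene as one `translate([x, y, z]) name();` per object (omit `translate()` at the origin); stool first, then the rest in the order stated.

stool();
translate([645, 0, 0]) I_beam();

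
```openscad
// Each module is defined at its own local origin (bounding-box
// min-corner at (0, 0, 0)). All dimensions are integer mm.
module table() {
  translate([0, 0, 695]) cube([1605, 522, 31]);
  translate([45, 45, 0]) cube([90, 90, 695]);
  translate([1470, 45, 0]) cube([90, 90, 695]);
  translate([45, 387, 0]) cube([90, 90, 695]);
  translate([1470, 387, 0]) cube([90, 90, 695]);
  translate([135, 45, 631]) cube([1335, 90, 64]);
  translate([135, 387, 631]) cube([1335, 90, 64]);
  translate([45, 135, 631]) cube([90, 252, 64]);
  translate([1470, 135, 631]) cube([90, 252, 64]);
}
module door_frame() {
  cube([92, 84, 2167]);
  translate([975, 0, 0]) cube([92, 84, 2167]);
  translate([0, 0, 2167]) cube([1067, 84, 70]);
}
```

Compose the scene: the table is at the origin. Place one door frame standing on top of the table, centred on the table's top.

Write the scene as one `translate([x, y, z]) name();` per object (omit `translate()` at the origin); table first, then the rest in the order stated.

table();
translate([269, 219, 726]) door_frame();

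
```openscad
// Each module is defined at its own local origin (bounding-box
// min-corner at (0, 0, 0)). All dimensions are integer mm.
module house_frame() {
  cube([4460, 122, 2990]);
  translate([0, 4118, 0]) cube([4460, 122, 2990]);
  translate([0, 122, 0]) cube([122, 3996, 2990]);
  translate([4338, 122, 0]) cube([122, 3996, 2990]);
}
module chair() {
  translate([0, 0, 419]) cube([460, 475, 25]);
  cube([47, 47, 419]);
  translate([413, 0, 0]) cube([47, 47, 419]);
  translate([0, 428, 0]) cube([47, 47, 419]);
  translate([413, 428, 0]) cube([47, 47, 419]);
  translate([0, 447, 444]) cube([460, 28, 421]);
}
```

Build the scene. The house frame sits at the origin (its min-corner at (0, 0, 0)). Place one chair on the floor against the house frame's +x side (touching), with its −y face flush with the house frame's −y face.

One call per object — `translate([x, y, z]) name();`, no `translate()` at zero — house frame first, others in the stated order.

house_frame();
translate([4460, 0, 0]) chair();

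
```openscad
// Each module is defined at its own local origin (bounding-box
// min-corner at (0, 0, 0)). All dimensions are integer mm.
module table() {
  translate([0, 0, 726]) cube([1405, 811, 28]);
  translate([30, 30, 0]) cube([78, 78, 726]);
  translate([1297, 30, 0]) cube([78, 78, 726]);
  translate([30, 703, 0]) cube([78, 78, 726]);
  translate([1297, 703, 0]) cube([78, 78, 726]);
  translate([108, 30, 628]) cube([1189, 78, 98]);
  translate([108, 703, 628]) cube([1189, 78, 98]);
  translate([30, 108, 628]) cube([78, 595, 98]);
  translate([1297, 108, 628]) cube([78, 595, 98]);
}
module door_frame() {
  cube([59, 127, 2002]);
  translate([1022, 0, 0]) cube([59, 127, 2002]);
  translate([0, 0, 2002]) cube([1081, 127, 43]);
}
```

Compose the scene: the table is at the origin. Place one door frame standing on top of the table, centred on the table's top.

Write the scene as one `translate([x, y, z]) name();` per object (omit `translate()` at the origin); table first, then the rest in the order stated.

table();
translate([162, 342, 754]) door_frame();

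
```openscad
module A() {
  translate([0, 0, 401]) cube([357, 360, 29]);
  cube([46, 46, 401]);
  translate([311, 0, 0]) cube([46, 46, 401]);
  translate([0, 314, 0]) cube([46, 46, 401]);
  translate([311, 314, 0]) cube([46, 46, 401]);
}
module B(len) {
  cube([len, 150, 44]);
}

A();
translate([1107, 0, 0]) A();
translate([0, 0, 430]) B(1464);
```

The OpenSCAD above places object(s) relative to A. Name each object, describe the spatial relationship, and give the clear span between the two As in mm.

Second stool starts at x = 1107; first ends at x = 357; clear span = 1107 − 357 = 750 mm.

A is a stool. B is a beam. A beam spans the tops of two stools. The clear span between the two stools is 750 mm.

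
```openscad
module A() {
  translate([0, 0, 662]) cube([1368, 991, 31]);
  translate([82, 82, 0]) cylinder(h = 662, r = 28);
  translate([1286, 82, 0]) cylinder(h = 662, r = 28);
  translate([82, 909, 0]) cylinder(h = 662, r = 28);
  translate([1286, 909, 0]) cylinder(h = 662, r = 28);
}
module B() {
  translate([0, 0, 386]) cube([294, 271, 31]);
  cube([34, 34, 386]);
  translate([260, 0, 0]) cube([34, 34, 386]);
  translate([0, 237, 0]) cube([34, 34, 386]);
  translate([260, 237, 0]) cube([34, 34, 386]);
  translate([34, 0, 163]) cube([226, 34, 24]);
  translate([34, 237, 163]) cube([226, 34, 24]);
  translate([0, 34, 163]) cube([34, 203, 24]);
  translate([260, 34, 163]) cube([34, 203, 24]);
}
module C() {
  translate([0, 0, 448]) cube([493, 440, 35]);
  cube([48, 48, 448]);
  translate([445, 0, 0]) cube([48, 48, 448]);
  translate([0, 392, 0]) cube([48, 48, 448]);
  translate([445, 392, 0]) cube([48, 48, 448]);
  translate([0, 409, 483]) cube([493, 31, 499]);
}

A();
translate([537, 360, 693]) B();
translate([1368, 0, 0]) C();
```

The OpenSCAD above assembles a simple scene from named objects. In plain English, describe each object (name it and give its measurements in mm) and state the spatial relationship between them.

A is a table: top 1368 mm (x) × 991 mm (y), 31 mm thick, upper face at z = 693 mm, on four round legs of 56 mm diameter, each leg's bounding box inset 54 mm from the nearest pair of top edges, running from z = 0 to the bottom of the top.

B is a simple wooden stool: a rectangular seat 294 mm (x) by 271 mm (y), 31 mm thick, top face at z = 417 mm, on four square legs, each 34×34 mm in cross-section. The legs rest on z = 0, each flush with a corner of the seat. Four stretchers, 34 mm wide and 24 mm tall, connect adjacent legs with their undersides at z = 163 mm, each running between the inner faces of the legs it joins and aligned with the legs' outer faces on the other axis.

C is a chair. The seat is a 493×440×35 mm slab with its top at z = 483 mm, on four 48×48 mm corner legs (flush with the seat edges, standing on z = 0). A flat backrest 31 mm thick, 499 mm tall, spans the full seat width and rises from the seat top along its +y edge, rear face flush with the rear of the seat.

The stool is on top of the table, centred. The chair is against the table's +x side, with their −y faces flush.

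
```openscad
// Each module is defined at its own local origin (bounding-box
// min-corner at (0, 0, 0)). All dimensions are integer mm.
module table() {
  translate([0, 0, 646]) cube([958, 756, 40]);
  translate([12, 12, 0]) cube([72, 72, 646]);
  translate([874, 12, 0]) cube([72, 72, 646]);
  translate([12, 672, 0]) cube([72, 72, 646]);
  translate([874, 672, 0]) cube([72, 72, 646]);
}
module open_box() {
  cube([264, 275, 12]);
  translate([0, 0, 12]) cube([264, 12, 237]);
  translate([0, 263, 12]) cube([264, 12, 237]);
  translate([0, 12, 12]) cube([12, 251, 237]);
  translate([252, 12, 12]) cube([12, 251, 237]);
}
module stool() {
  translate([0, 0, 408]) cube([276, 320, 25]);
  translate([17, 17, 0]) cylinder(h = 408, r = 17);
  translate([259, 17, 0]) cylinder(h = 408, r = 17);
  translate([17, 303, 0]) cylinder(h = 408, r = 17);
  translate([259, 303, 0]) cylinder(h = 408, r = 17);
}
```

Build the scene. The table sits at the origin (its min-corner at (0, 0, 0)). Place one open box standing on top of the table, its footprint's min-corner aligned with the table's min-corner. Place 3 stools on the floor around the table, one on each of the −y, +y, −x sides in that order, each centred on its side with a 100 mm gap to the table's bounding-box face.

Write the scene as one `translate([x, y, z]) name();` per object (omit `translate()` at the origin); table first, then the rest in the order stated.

table();
translate([0, 0, 686]) open_box();
translate([341, -420, 0]) stool();
translate([341, 856, 0]) stool();
translate([-376, 218, 0]) stool();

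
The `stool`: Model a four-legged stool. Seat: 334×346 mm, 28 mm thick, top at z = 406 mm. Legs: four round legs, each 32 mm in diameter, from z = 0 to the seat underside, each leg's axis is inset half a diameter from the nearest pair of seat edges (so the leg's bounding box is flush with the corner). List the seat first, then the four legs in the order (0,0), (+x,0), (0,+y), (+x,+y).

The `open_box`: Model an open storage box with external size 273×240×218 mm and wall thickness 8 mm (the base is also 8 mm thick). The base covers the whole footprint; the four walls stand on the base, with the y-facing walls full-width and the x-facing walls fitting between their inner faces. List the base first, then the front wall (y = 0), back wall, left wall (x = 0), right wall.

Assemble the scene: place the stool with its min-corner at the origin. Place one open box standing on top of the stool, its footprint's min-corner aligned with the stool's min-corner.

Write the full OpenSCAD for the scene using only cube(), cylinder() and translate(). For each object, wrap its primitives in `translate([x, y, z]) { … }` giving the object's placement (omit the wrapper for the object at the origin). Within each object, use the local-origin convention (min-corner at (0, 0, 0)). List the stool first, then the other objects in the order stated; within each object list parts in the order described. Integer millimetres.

translate([0, 0, 378]) cube([334, 346, 28]);
translate([16, 16, 0]) cylinder(h = 378, r = 16);
translate([318, 16, 0]) cylinder(h = 378, r = 16);
translate([16, 330, 0]) cylinder(h = 378, r = 16);
translate([318, 330, 0]) cylinder(h = 378, r = 16);
translate([0, 0, 406]) {
  cube([273, 240, 8]);
  translate([0, 0, 8]) cube([273, 8, 210]);
  translate([0, 232, 8]) cube([273, 8, 210]);
  translate([0, 8, 8]) cube([8, 224, 210]);
  translate([265, 8, 8]) cube([8, 224, 210]);
}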